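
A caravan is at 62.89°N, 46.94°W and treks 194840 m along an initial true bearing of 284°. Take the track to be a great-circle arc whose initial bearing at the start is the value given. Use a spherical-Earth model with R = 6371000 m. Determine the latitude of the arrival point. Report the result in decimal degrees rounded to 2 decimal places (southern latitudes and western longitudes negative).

latitude 63.26°

δ = 194840/6371000 = 0.030582 rad (1.7522°).
Start latitude φ₁ = 1.097638 rad; initial bearing θ = 4.956735 rad.
sin φ₂ = sin φ₁ cos δ + cos φ₁ sin δ cos θ = (0.890133)(0.999532) + (0.455700)(0.030578)(0.241922) = 0.893088
φ₂ = asin(0.893088) = 1.104163 rad = 63.26°.
Δλ = atan2( sin θ sin δ cos φ₁ , cos δ − sin φ₁ sin φ₂ ) = atan2(-0.013520, 0.204565) = -0.065997 rad = -3.78°.
Hence λ₂ = -46.94° + -3.78° = -50.72°.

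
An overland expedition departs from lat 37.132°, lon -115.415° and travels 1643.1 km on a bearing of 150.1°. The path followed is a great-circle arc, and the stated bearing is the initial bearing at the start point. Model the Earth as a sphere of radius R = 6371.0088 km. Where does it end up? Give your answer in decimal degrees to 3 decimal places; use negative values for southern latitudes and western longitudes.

latitude 24.042°, longitude -107.412°

The arc subtends δ = 1643.1/6371.0088 = 0.257903 rad at the centre.
With φ₁ = 37.132° = 0.648076 rad and θ = 150.1° = 2.619739 rad:
sin φ₂ = sin φ₁ cos δ + cos φ₁ sin δ cos θ = (0.603653)(0.966927) + (0.797247)(0.255053)(-0.866897) = 0.407414
φ₂ = asin(0.407414) = 0.419620 rad = 24.042°.
Then Δλ = atan2(0.101363, 0.720990) = 0.139673 rad, from sin θ sin δ cos φ₁ over cos δ − sin φ₁ sin φ₂.
λ₂ = -115.415° + 8.003° = -107.412°.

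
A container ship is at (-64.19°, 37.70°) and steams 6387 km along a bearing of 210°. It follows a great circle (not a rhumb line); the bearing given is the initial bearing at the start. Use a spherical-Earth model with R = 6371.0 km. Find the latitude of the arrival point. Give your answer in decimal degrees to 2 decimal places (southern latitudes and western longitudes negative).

Central angle δ = d/R = 1.002511 rad.
Start latitude φ₁ = -1.120327 rad; initial bearing θ = 3.665191 rad.
Applying the spherical law of cosines for sides, sin φ₂ = sin φ₁ cos δ + cos φ₁ sin δ cos θ = -0.802293, so φ₂ = -53.35°.
For the longitude increment, Δλ = atan2( sin θ sin δ cos φ₁, cos δ − sin φ₁ sin φ₂ ) = atan2(-0.183478, -0.184071) = -135.09°.
λ₂ = λ₁ + Δλ = -97.39°.

latitude -53.35°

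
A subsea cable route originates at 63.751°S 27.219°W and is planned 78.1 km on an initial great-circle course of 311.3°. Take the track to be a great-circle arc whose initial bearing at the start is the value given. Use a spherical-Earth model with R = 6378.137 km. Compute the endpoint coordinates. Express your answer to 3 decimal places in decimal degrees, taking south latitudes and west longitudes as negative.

latitude -63.283°, longitude -28.391°

The arc subtends δ = 78.1/6378.137 = 0.012245 rad at the centre.
With φ₁ = -63.751° = -1.112665 rad and θ = 311.3° = 5.433210 rad:
sin φ₂ = sin φ₁ cos δ + cos φ₁ sin δ cos θ = (-0.896880)(0.999925) + (0.442273)(0.012245)(0.660002) = -0.893239
φ₂ = asin(-0.893239) = -1.104499 rad = -63.283°.
Then Δλ = atan2(-0.004068, 0.198796) = -0.020463 rad, from sin θ sin δ cos φ₁ over cos δ − sin φ₁ sin φ₂.
Hence λ₂ = -27.219° + -1.172° = -28.391°.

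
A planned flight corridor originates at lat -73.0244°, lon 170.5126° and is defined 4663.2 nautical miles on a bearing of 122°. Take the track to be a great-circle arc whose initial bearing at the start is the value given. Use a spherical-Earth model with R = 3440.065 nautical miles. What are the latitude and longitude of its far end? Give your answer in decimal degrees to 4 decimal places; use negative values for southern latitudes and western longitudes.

Angular distance δ = d/R = 4663.2 / 3440.065 = 1.355556 rad.
Start latitude φ₁ = -1.274516 rad; initial bearing θ = 2.129302 rad.
sin φ₂ = sin φ₁ cos δ + cos φ₁ sin δ cos θ = (-0.956429)(0.213582) + (0.291964)(0.976925)(-0.529919) = -0.355424
φ₂ = asin(-0.355424) = -0.363368 rad = -20.8194°.
For the longitude increment, Δλ = atan2( sin θ sin δ cos φ₁, cos δ − sin φ₁ sin φ₂ ) = atan2(0.241887, -0.126355) = 117.5814°.
λ₂ = 170.5126° + 117.5814° = 288.0940°, normalized to (−180°, 180°] → -71.9060°.

latitude -20.8194°, longitude -71.9060°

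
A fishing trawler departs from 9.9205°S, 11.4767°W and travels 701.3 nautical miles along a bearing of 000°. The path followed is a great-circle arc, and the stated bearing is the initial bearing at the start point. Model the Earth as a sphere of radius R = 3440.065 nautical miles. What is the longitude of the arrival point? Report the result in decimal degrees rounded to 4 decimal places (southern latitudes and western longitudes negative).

longitude -11.4767°

The arc subtends δ = 701.3/3440.065 = 0.203862 rad at the centre.
With φ₁ = -9.9205° = -0.173145 rad and θ = 0° = 0.000000 rad:
Applying the spherical law of cosines for sides, sin φ₂ = sin φ₁ cos δ + cos φ₁ sin δ cos θ = 0.030712, so φ₂ = 1.7600°.
Then Δλ = atan2(0.000000, 0.984583) = 0.000000 rad, from sin θ sin δ cos φ₁ over cos δ − sin φ₁ sin φ₂.
Hence λ₂ = -11.4767° + 0.0000° = -11.4767°.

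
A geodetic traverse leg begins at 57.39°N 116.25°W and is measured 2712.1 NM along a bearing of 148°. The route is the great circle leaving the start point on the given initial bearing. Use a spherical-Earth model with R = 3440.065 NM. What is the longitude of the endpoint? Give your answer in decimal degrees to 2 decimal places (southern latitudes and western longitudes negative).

longitude -93.28°

The arc subtends δ = 2712.1/3440.065 = 0.788386 rad at the centre.
Start latitude φ₁ = 1.001644 rad; initial bearing θ = 2.583087 rad.
sin φ₂ = sin φ₁ cos δ + cos φ₁ sin δ cos θ = (0.842358)(0.704991) + (0.538918)(0.709217)(-0.848048) = 0.269723
φ₂ = asin(0.269723) = 0.273105 rad = 15.65°.
Then Δλ = atan2(0.202540, 0.477787) = 0.400949 rad, from sin θ sin δ cos φ₁ over cos δ − sin φ₁ sin φ₂.
λ₂ = λ₁ + Δλ = -93.28°.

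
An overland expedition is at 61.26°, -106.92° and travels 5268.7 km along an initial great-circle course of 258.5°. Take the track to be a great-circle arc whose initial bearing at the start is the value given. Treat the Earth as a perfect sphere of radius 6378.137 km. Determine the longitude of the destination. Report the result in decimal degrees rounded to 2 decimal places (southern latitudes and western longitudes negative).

longitude -164.68°

The arc subtends δ = 5268.7/6378.137 = 0.826056 rad at the centre.
Converting: φ₁ = 1.069189 rad, θ = 4.511676 rad.
sin φ₂ = sin φ₁ cos δ + cos φ₁ sin δ cos θ = (0.876811)(0.677781) + (0.480836)(0.735264)(-0.199368) = 0.523801
φ₂ = asin(0.523801) = 0.551306 rad = 31.59°.
Δλ = atan2( sin θ sin δ cos φ₁ , cos δ − sin φ₁ sin φ₂ ) = atan2(-0.346444, 0.218507) = -1.008099 rad = -57.76°.
λ₂ = -106.92° + -57.76° = -164.68°.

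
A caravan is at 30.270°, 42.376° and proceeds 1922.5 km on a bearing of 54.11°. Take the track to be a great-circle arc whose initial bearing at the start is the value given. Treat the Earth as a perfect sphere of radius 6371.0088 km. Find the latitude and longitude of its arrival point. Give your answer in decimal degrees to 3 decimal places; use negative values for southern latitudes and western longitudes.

Angular distance δ = d/R = 1922.5 / 6371.0088 = 0.301758 rad.
Converting: φ₁ = 0.528311 rad, θ = 0.944398 rad.
sin φ₂ = sin φ₁ cos δ + cos φ₁ sin δ cos θ = (0.504075)(0.954816) + (0.863660)(0.297199)(0.586231) = 0.631772
φ₂ = asin(0.631772) = 0.683837 rad = 39.181°.
Then Δλ = atan2(0.207947, 0.636355) = 0.315839 rad, from sin θ sin δ cos φ₁ over cos δ − sin φ₁ sin φ₂.
λ₂ = 42.376° + 18.096° = 60.472°.

latitude 39.181°, longitude 60.472°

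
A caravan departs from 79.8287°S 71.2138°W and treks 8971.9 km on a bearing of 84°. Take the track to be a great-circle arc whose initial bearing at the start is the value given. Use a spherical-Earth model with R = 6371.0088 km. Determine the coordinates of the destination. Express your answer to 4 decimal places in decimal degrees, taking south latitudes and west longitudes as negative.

latitude -8.1106°, longitude 11.2343°

The arc subtends δ = 8971.9/6371.0088 = 1.408239 rad at the centre.
Converting: φ₁ = -1.393274 rad, θ = 1.466077 rad.
Applying the spherical law of cosines for sides, sin φ₂ = sin φ₁ cos δ + cos φ₁ sin δ cos θ = -0.141084, so φ₂ = -8.1106°.
Then Δλ = atan2(0.173309, 0.022976) = 1.438991 rad, from sin θ sin δ cos φ₁ over cos δ − sin φ₁ sin φ₂.
λ₂ = λ₁ + Δλ = 11.2343°.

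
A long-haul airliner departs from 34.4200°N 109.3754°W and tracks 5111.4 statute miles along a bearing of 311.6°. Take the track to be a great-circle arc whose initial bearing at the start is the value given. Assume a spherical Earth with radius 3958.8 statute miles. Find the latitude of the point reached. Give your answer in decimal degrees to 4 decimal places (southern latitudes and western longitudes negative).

The arc subtends δ = 5111.4/3958.8 = 1.291149 rad at the centre.
With φ₁ = 34.4200° = 0.600742 rad and θ = 311.6° = 5.438446 rad:
Applying the spherical law of cosines for sides, sin φ₂ = sin φ₁ cos δ + cos φ₁ sin δ cos θ = 0.682427, so φ₂ = 43.0336°.
For the longitude increment, Δλ = atan2( sin θ sin δ cos φ₁, cos δ − sin φ₁ sin φ₂ ) = atan2(-0.592907, -0.109729) = -100.4850°.
λ₂ = -109.3754° + -100.4850° = -209.8604°, normalized to (−180°, 180°] → 150.1396°.

latitude 43.0336°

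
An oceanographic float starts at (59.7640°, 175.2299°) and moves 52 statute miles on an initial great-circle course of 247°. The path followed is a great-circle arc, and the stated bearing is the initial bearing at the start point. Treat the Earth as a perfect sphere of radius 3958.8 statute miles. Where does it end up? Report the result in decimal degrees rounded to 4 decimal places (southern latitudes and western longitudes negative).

Angular distance δ = d/R = 52 / 3958.8 = 0.013135 rad.
Converting: φ₁ = 1.043079 rad, θ = 4.310963 rad.
Applying the spherical law of cosines for sides, sin φ₂ = sin φ₁ cos δ + cos φ₁ sin δ cos θ = 0.861300, so φ₂ = 59.4628°.
Then Δλ = atan2(-0.006088, 0.255787) = -0.023798 rad, from sin θ sin δ cos φ₁ over cos δ − sin φ₁ sin φ₂.
Hence λ₂ = 175.2299° + -1.3635° = 173.8664°.

latitude 59.4628°, longitude 173.8664°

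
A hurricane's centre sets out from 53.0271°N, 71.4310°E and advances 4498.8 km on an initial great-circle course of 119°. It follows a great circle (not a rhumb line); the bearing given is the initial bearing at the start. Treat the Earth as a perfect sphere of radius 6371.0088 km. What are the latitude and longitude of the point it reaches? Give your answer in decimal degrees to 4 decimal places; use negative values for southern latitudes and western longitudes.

latitude 24.7507°, longitude 110.1094°

Angular distance δ = d/R = 4498.8 / 6371.0088 = 0.706136 rad.
Converting: φ₁ = 0.925497 rad, θ = 2.076942 rad.
Destination latitude: φ₂ = arcsin( sin φ₁ cos δ + cos φ₁ sin δ cos θ ) = arcsin(0.418671) = 24.7507°.
Δλ = atan2( sin θ sin δ cos φ₁ , cos δ − sin φ₁ sin φ₂ ) = atan2(0.341339, 0.426390) = 0.675066 rad = 38.6784°.
Hence λ₂ = 71.4310° + 38.6784° = 110.1094°.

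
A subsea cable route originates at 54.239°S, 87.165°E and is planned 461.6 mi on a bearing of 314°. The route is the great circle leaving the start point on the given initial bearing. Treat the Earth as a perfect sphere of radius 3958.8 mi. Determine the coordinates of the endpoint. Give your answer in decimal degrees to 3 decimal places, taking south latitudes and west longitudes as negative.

latitude -49.352°, longitude 79.784°

The arc subtends δ = 461.6/3958.8 = 0.116601 rad at the centre.
Converting: φ₁ = -0.946649 rad, θ = 5.480334 rad.
Applying the spherical law of cosines for sides, sin φ₂ = sin φ₁ cos δ + cos φ₁ sin δ cos θ = -0.758723, so φ₂ = -49.352°.
For the longitude increment, Δλ = atan2( sin θ sin δ cos φ₁, cos δ − sin φ₁ sin φ₂ ) = atan2(-0.048906, 0.377535) = -7.381°.
λ₂ = λ₁ + Δλ = 79.784°.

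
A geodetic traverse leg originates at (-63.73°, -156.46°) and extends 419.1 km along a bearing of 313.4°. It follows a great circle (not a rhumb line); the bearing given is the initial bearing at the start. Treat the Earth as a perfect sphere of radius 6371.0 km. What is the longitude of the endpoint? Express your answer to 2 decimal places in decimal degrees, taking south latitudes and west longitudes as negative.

longitude -162.12°

δ = 419.1/6371 = 0.065782 rad (3.7691°).
Start latitude φ₁ = -1.112298 rad; initial bearing θ = 5.469862 rad.
Applying the spherical law of cosines for sides, sin φ₂ = sin φ₁ cos δ + cos φ₁ sin δ cos θ = -0.874788, so φ₂ = -61.02°.
Then Δλ = atan2(-0.021139, 0.213398) = -0.098738 rad, from sin θ sin δ cos φ₁ over cos δ − sin φ₁ sin φ₂.
λ₂ = λ₁ + Δλ = -162.12°.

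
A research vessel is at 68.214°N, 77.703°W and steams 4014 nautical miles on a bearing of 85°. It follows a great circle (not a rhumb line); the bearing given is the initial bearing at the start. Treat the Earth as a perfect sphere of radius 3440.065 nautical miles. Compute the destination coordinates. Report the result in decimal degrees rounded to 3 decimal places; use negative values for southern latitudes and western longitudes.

latitude 23.249°, longitude 7.836°

Central angle δ = d/R = 1.166838 rad.
Start latitude φ₁ = 1.190559 rad; initial bearing θ = 1.483530 rad.
sin φ₂ = sin φ₁ cos δ + cos φ₁ sin δ cos θ = (0.928577)(0.393061) + (0.371141)(0.919513)(0.087156) = 0.394731
φ₂ = asin(0.394731) = 0.405775 rad = 23.249°.
Δλ = atan2( sin θ sin δ cos φ₁ , cos δ − sin φ₁ sin φ₂ ) = atan2(0.339970, 0.026523) = 1.492938 rad = 85.539°.
λ₂ = -77.703° + 85.539° = 7.836°.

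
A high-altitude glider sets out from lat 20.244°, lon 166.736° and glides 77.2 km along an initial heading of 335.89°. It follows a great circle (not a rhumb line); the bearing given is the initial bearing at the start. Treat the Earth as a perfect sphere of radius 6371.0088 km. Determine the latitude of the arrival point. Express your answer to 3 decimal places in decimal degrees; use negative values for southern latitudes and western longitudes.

latitude 20.877°

Angular distance δ = d/R = 77.2 / 6371.0088 = 0.012117 rad.
With φ₁ = 20.244° = 0.353324 rad and θ = 335.89° = 5.862386 rad:
sin φ₂ = sin φ₁ cos δ + cos φ₁ sin δ cos θ = (0.346019)(0.999927) + (0.938228)(0.012117)(0.912763) = 0.356370
φ₂ = asin(0.356370) = 0.364380 rad = 20.877°.
Then Δλ = atan2(-0.004644, 0.876616) = -0.005298 rad, from sin θ sin δ cos φ₁ over cos δ − sin φ₁ sin φ₂.
λ₂ = λ₁ + Δλ = 166.432°.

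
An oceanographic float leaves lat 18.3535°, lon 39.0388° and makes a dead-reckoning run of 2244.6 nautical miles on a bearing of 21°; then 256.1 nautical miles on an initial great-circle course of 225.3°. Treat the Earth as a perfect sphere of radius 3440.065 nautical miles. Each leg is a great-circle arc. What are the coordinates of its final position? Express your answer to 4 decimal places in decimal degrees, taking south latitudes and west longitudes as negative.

latitude 48.9222°, longitude 55.1291°

Apply the spherical direct solution leg by leg, carrying full precision between legs.
Leg 1: from (18.3535°, 39.0388°), δ = 2244.6/3440.065 = 0.652488 rad, θ = 21° → φ = 52.0175°, λ = 59.7440°.
Leg 2: from (52.0175°, 59.7440°), δ = 256.1/3440.065 = 0.074446 rad, θ = 225.3° → φ = 48.9222°, λ = 55.1291°.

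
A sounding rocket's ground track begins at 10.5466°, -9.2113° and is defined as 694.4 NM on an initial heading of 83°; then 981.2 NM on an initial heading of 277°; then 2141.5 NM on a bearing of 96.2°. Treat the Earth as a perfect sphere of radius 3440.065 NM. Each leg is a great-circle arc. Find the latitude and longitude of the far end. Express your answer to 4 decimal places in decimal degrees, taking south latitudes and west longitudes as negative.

latitude 7.1516°, longitude 21.5915°

Apply the spherical direct solution leg by leg, carrying full precision between legs.
Leg 1: from (10.5466°, -9.2113°), δ = 694.4/3440.065 = 0.201857 rad, θ = 83° → φ = 11.7323°, λ = 2.5152°.
Leg 2: from (11.7323°, 2.5152°), δ = 981.2/3440.065 = 0.285227 rad, θ = 277° → φ = 13.2205°, λ = -14.1561°.
Leg 3: from (13.2205°, -14.1561°), δ = 2141.5/3440.065 = 0.622517 rad, θ = 96.2° → φ = 7.1516°, λ = 21.5915°.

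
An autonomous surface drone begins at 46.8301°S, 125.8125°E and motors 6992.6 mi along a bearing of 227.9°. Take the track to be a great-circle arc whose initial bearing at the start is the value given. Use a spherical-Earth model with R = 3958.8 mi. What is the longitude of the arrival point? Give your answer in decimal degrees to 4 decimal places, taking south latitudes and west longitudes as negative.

Central angle δ = d/R = 1.766343 rad.
Start latitude φ₁ = -0.817339 rad; initial bearing θ = 3.977605 rad.
Applying the spherical law of cosines for sides, sin φ₂ = sin φ₁ cos δ + cos φ₁ sin δ cos θ = -0.308229, so φ₂ = -17.9526°.
Δλ = atan2( sin θ sin δ cos φ₁ , cos δ − sin φ₁ sin φ₂ ) = atan2(-0.497958, -0.419103) = -2.270419 rad = -130.0854°.
λ₂ = 125.8125° + -130.0854° = -4.2729°.

longitude -4.2729°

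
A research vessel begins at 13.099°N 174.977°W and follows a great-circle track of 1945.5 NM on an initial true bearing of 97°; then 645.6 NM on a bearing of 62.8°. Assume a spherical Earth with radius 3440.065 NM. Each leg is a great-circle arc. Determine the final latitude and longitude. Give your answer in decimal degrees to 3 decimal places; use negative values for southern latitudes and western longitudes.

Apply the spherical direct solution leg by leg, carrying full precision between legs.
Leg 1: from (13.099°, -174.977°), δ = 1945.5/3440.065 = 0.565542 rad, θ = 97° → φ = 7.339°, λ = -142.547°.
Leg 2: from (7.339°, -142.547°), δ = 645.6/3440.065 = 0.187671 rad, θ = 62.8° → φ = 12.127°, λ = -132.775°.

latitude 12.127°, longitude -132.775°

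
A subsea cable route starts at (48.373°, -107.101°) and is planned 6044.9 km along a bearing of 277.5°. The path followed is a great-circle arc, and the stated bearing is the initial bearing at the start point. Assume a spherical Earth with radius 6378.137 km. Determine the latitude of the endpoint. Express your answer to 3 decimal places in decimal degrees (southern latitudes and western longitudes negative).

latitude 30.436°

δ = 6044.9/6378.137 = 0.947753 rad (54.3023°).
Converting: φ₁ = 0.844268 rad, θ = 4.843289 rad.
Applying the spherical law of cosines for sides, sin φ₂ = sin φ₁ cos δ + cos φ₁ sin δ cos θ = 0.506579, so φ₂ = 30.436°.
For the longitude increment, Δλ = atan2( sin θ sin δ cos φ₁, cos δ − sin φ₁ sin φ₂ ) = atan2(-0.534850, 0.204849) = -69.043°.
λ₂ = λ₁ + Δλ = -176.144°.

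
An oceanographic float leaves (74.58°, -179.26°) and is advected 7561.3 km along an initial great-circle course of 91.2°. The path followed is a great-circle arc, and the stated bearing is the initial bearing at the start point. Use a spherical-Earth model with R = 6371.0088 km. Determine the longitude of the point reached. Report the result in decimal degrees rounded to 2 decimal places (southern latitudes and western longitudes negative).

longitude -96.53°

δ = 7561.3/6371.0088 = 1.186829 rad (68.0003°).
Converting: φ₁ = 1.301667 rad, θ = 1.591740 rad.
Applying the spherical law of cosines for sides, sin φ₂ = sin φ₁ cos δ + cos φ₁ sin δ cos θ = 0.355954, so φ₂ = 20.85°.
Δλ = atan2( sin θ sin δ cos φ₁ , cos δ − sin φ₁ sin φ₂ ) = atan2(0.246478, 0.031461) = 1.443840 rad = 82.73°.
λ₂ = -179.26° + 82.73° = -96.53°.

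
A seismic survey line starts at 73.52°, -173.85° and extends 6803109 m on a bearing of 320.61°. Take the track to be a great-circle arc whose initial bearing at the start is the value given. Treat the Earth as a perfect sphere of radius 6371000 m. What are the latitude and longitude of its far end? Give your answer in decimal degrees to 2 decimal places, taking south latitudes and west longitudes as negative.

latitude 40.87°, longitude 53.48°

Angular distance δ = d/R = 6803109 / 6371000 = 1.067824 rad.
Converting: φ₁ = 1.283166 rad, θ = 5.595700 rad.
sin φ₂ = sin φ₁ cos δ + cos φ₁ sin δ cos θ = (0.958919)(0.482032) + (0.283681)(0.876154)(0.772844) = 0.654318
φ₂ = asin(0.654318) = 0.713280 rad = 40.87°.
Δλ = atan2( sin θ sin δ cos φ₁ , cos δ − sin φ₁ sin φ₂ ) = atan2(-0.157727, -0.145406) = -2.315571 rad = -132.67°.
λ₂ = -173.85° + -132.67° = -306.52°, normalized to (−180°, 180°] → 53.48°.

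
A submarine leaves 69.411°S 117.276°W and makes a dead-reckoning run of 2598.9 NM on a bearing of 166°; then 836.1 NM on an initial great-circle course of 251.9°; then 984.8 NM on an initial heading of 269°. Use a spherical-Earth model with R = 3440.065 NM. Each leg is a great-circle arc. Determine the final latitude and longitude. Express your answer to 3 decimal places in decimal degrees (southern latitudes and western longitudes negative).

Apply the spherical direct solution leg by leg, carrying full precision between legs.
Leg 1: from (-69.411°, -117.276°), δ = 2598.9/3440.065 = 0.755480 rad, θ = 166° → φ = -66.262°, λ = 38.390°.
Leg 2: from (-66.262°, 38.390°), δ = 836.1/3440.065 = 0.243048 rad, θ = 251.9° → φ = -66.721°, λ = 3.023°.
Leg 3: from (-66.721°, 3.023°), δ = 984.8/3440.065 = 0.286274 rad, θ = 269° → φ = -62.025°, λ = -33.982°.

latitude -62.025°, longitude -33.982°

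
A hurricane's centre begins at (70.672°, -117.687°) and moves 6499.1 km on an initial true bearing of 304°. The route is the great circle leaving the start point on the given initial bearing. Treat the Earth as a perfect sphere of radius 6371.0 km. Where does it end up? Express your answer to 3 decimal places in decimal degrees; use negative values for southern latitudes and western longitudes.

Central angle δ = d/R = 1.020107 rad.
Start latitude φ₁ = 1.233459 rad; initial bearing θ = 5.305801 rad.
sin φ₂ = sin φ₁ cos δ + cos φ₁ sin δ cos θ = (0.943639)(0.523275) + (0.330976)(0.852164)(0.559193) = 0.651501
φ₂ = asin(0.651501) = 0.709561 rad = 40.655°.
For the longitude increment, Δλ = atan2( sin θ sin δ cos φ₁, cos δ − sin φ₁ sin φ₂ ) = atan2(-0.233826, -0.091507) = -111.373°.
λ₂ = -117.687° + -111.373° = -229.060°, normalized to (−180°, 180°] → 130.940°.

latitude 40.655°, longitude 130.940°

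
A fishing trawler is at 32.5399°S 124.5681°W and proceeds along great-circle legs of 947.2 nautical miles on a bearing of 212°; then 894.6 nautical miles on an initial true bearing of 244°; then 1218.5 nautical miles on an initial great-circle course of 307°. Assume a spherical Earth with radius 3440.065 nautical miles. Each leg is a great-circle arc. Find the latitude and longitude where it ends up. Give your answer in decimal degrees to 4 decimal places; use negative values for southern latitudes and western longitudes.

Apply the spherical direct solution leg by leg, carrying full precision between legs.
Leg 1: from (-32.5399°, -124.5681°), δ = 947.2/3440.065 = 0.275344 rad, θ = 212° → φ = -45.3976°, λ = -136.4081°.
Leg 2: from (-45.3976°, -136.4081°), δ = 894.6/3440.065 = 0.260053 rad, θ = 244° → φ = -50.1036°, λ = -157.5278°.
Leg 3: from (-50.1036°, -157.5278°), δ = 1218.5/3440.065 = 0.354208 rad, θ = 307° → φ = -35.8520°, λ = -177.5118°.

latitude -35.8520°, longitude -177.5118°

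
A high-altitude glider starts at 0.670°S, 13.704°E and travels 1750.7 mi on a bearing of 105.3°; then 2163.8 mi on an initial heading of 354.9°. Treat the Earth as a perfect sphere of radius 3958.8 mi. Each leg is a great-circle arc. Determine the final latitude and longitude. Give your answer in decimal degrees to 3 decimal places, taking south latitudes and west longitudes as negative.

Apply the spherical direct solution leg by leg, carrying full precision between legs.
Leg 1: from (-0.670°, 13.704°), δ = 1750.7/3958.8 = 0.442230 rad, θ = 105.3° → φ = -7.093°, λ = 38.285°.
Leg 2: from (-7.093°, 38.285°), δ = 2163.8/3958.8 = 0.546580 rad, θ = 354.9° → φ = 24.095°, λ = 35.383°.

latitude 24.095°, longitude 35.383°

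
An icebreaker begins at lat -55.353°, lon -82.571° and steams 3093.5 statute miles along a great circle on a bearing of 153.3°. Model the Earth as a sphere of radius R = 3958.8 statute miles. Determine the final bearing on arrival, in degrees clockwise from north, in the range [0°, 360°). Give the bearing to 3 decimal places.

δ = 3093.5/3958.8 = 0.781424 rad (44.7723°).
With φ₁ = -55.353° = -0.966092 rad and θ = 153.3° = 2.675590 rad:
sin φ₂ = sin φ₁ cos δ + cos φ₁ sin δ cos θ = (-0.822670)(0.709912) + (0.568519)(0.704291)(-0.893371) = -0.941731
φ₂ = asin(-0.941731) = -1.227741 rad = -70.344°.
For the longitude increment, Δλ = atan2( sin θ sin δ cos φ₁, cos δ − sin φ₁ sin φ₂ ) = atan2(0.179908, -0.064823) = 109.815°.
λ₂ = λ₁ + Δλ = 27.244°.
The forward bearing on arrival equals the back-azimuth from the destination plus 180°.
Back-azimuth from P₂ (-70.344°, 27.244°) to P₁ (-55.353°, -82.571°), with Δλ' = λ₁ − λ₂ = -109.815°: atan2( sin Δλ' cos φ₁ , cos φ₂ sin φ₁ − sin φ₂ cos φ₁ cos Δλ' ) = 229.414°.
Final bearing = (229.414° + 180°) mod 360° = 49.414°.

final bearing 49.414°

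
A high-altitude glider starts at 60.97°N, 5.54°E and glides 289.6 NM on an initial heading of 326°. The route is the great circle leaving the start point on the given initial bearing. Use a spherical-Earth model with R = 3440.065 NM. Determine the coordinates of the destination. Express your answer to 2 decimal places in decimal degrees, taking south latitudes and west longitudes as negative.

latitude 64.84°, longitude -0.81°

Central angle δ = d/R = 0.084184 rad.
Converting: φ₁ = 1.064127 rad, θ = 5.689773 rad.
Destination latitude: φ₂ = arcsin( sin φ₁ cos δ + cos φ₁ sin δ cos θ ) = arcsin(0.905097) = 64.84°.
Then Δλ = atan2(-0.022817, 0.205073) = -0.110808 rad, from sin θ sin δ cos φ₁ over cos δ − sin φ₁ sin φ₂.
λ₂ = 5.54° + -6.35° = -0.81°.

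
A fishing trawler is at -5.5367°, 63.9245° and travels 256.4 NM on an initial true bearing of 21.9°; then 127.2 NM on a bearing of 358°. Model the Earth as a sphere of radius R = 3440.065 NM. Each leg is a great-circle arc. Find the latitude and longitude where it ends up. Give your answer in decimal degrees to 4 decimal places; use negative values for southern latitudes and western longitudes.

latitude 0.5445°, longitude 65.4427°

Apply the spherical direct solution leg by leg, carrying full precision between legs.
Leg 1: from (-5.5367°, 63.9245°), δ = 256.4/3440.065 = 0.074533 rad, θ = 21.9° → φ = -1.5728°, λ = 65.5167°.
Leg 2: from (-1.5728°, 65.5167°), δ = 127.2/3440.065 = 0.036976 rad, θ = 358° → φ = 0.5445°, λ = 65.4427°.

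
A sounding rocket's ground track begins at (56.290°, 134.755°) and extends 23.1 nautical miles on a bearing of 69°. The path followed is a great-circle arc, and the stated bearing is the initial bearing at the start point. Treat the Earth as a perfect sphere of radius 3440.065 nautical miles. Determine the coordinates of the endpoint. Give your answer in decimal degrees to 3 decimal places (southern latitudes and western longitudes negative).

latitude 56.426°, longitude 135.405°

δ = 23.1/3440.065 = 0.006715 rad (0.3847°).
Start latitude φ₁ = 0.982446 rad; initial bearing θ = 1.204277 rad.
Applying the spherical law of cosines for sides, sin φ₂ = sin φ₁ cos δ + cos φ₁ sin δ cos θ = 0.833174, so φ₂ = 56.426°.
Δλ = atan2( sin θ sin δ cos φ₁ , cos δ − sin φ₁ sin φ₂ ) = atan2(0.003479, 0.306896) = 0.011336 rad = 0.650°.
Hence λ₂ = 134.755° + 0.650° = 135.405°.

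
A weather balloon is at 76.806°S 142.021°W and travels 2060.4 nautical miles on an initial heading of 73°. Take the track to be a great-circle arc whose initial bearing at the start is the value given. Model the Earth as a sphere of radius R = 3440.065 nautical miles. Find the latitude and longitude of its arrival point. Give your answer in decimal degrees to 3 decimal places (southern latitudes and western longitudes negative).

Central angle δ = d/R = 0.598942 rad.
Converting: φ₁ = -1.340518 rad, θ = 1.274090 rad.
Applying the spherical law of cosines for sides, sin φ₂ = sin φ₁ cos δ + cos φ₁ sin δ cos θ = -0.766508, so φ₂ = -50.041°.
Δλ = atan2( sin θ sin δ cos φ₁ , cos δ − sin φ₁ sin φ₂ ) = atan2(0.123057, 0.079658) = 0.996302 rad = 57.084°.
λ₂ = λ₁ + Δλ = -84.937°.

latitude -50.041°, longitude -84.937°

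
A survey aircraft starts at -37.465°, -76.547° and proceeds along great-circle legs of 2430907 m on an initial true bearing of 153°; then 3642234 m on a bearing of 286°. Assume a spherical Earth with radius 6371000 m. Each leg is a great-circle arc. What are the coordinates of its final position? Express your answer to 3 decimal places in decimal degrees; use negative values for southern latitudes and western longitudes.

Apply the spherical direct solution leg by leg, carrying full precision between legs.
Leg 1: from (-37.465°, -76.547°), δ = 2430907/6371000 = 0.381558 rad, θ = 153° → φ = -55.881°, λ = -59.006°.
Leg 2: from (-55.881°, -59.006°), δ = 3642234/6371000 = 0.571690 rad, θ = 286° → φ = -37.776°, λ = -100.154°.

latitude -37.776°, longitude -100.154°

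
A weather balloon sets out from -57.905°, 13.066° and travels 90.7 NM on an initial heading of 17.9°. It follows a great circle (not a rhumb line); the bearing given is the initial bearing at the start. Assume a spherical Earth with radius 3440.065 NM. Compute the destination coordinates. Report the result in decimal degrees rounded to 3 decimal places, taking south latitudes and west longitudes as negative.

Angular distance δ = d/R = 90.7 / 3440.065 = 0.026366 rad.
Start latitude φ₁ = -1.010633 rad; initial bearing θ = 0.312414 rad.
Destination latitude: φ₂ = arcsin( sin φ₁ cos δ + cos φ₁ sin δ cos θ ) = arcsin(-0.833545) = -56.465°.
Then Δλ = atan2(0.004305, 0.293500) = 0.014667 rad, from sin θ sin δ cos φ₁ over cos δ − sin φ₁ sin φ₂.
λ₂ = λ₁ + Δλ = 13.906°.

latitude -56.465°, longitude 13.906°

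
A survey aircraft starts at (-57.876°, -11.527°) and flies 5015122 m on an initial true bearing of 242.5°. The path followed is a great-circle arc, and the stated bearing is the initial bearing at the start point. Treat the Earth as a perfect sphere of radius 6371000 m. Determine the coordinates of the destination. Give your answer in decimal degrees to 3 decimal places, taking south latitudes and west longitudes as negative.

Angular distance δ = d/R = 5015122 / 6371000 = 0.787180 rad.
With φ₁ = -57.876° = -1.010127 rad and θ = 242.5° = 4.232423 rad:
sin φ₂ = sin φ₁ cos δ + cos φ₁ sin δ cos θ = (-0.846899)(0.705846) + (0.531753)(0.708365)(-0.461749) = -0.771710
φ₂ = asin(-0.771710) = -0.881525 rad = -50.508°.
Then Δλ = atan2(-0.334115, 0.052285) = -1.415566 rad, from sin θ sin δ cos φ₁ over cos δ − sin φ₁ sin φ₂.
λ₂ = λ₁ + Δλ = -92.633°.

latitude -50.508°, longitude -92.633°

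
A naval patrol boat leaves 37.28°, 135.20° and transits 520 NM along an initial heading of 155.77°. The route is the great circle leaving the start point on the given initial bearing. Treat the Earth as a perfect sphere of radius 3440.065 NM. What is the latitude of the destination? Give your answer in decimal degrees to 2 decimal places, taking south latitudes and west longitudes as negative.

Angular distance δ = d/R = 520 / 3440.065 = 0.151160 rad.
With φ₁ = 37.28° = 0.650659 rad and θ = 155.77° = 2.718699 rad:
Destination latitude: φ₂ = arcsin( sin φ₁ cos δ + cos φ₁ sin δ cos θ ) = arcsin(0.489541) = 29.31°.
Δλ = atan2( sin θ sin δ cos φ₁ , cos δ − sin φ₁ sin φ₂ ) = atan2(0.049173, 0.692077) = 0.070933 rad = 4.06°.
Hence λ₂ = 135.20° + 4.06° = 139.26°.

latitude 29.31°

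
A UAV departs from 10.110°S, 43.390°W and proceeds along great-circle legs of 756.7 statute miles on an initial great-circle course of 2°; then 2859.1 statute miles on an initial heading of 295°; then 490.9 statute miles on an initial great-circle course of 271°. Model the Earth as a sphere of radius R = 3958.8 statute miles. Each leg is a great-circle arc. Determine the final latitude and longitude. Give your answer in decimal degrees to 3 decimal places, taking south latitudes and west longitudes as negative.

latitude 16.865°, longitude -89.196°

Apply the spherical direct solution leg by leg, carrying full precision between legs.
Leg 1: from (-10.110°, -43.390°), δ = 756.7/3958.8 = 0.191144 rad, θ = 2° → φ = 0.835°, λ = -43.010°.
Leg 2: from (0.835°, -43.010°), δ = 2859.1/3958.8 = 0.722214 rad, θ = 295° → φ = 16.875°, λ = -81.771°.
Leg 3: from (16.875°, -81.771°), δ = 490.9/3958.8 = 0.124002 rad, θ = 271° → φ = 16.865°, λ = -89.196°.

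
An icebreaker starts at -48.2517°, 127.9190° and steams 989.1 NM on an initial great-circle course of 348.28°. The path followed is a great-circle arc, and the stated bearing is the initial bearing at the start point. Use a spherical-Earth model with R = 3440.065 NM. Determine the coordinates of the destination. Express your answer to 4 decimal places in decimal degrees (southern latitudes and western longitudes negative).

Angular distance δ = d/R = 989.1 / 3440.065 = 0.287524 rad.
With φ₁ = -48.2517° = -0.842151 rad and θ = 348.28° = 6.078633 rad:
sin φ₂ = sin φ₁ cos δ + cos φ₁ sin δ cos θ = (-0.746077)(0.958949) + (0.665860)(0.283578)(0.979152) = -0.530563
φ₂ = asin(-0.530563) = -0.559265 rad = -32.0435°.
Δλ = atan2( sin θ sin δ cos φ₁ , cos δ − sin φ₁ sin φ₂ ) = atan2(-0.038356, 0.563108) = -0.068009 rad = -3.8966°.
Hence λ₂ = 127.9190° + -3.8966° = 124.0224°.

latitude -32.0435°, longitude 124.0224°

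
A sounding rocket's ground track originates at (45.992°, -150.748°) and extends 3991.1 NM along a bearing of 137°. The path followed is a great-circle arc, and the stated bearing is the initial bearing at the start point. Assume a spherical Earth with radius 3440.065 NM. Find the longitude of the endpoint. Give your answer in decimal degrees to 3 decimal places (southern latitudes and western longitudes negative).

longitude -111.287°

The arc subtends δ = 3991.1/3440.065 = 1.160182 rad at the centre.
Start latitude φ₁ = 0.802712 rad; initial bearing θ = 2.391101 rad.
sin φ₂ = sin φ₁ cos δ + cos φ₁ sin δ cos θ = (0.719243)(0.399173) + (0.694759)(0.916876)(-0.731354) = -0.178775
φ₂ = asin(-0.178775) = -0.179742 rad = -10.298°.
Δλ = atan2( sin θ sin δ cos φ₁ , cos δ − sin φ₁ sin φ₂ ) = atan2(0.434438, 0.527756) = 0.688716 rad = 39.461°.
λ₂ = -150.748° + 39.461° = -111.287°.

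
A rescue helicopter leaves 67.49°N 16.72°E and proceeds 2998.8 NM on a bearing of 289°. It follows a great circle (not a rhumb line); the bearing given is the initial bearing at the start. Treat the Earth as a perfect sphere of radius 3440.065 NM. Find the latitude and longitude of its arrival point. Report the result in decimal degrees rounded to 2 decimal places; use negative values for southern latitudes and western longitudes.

δ = 2998.8/3440.065 = 0.871728 rad (49.9463°).
Start latitude φ₁ = 1.177923 rad; initial bearing θ = 5.044002 rad.
sin φ₂ = sin φ₁ cos δ + cos φ₁ sin δ cos θ = (0.923813)(0.643505) + (0.382845)(0.765442)(0.325568) = 0.689884
φ₂ = asin(0.689884) = 0.761329 rad = 43.62°.
Then Δλ = atan2(-0.277080, 0.006181) = -1.548492 rad, from sin θ sin δ cos φ₁ over cos δ − sin φ₁ sin φ₂.
λ₂ = λ₁ + Δλ = -72.00°.

latitude 43.62°, longitude -72.00°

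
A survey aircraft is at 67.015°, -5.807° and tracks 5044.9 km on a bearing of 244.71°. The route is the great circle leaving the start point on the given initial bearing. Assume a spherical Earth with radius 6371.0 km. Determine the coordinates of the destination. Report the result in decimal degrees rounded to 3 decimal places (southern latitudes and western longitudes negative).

δ = 5044.9/6371 = 0.791854 rad (45.3699°).
Start latitude φ₁ = 1.169632 rad; initial bearing θ = 4.270995 rad.
Destination latitude: φ₂ = arcsin( sin φ₁ cos δ + cos φ₁ sin δ cos θ ) = arcsin(0.528035) = 31.873°.
Δλ = atan2( sin θ sin δ cos φ₁ , cos δ − sin φ₁ sin φ₂ ) = atan2(-0.251261, 0.216415) = -0.859770 rad = -49.261°.
Hence λ₂ = -5.807° + -49.261° = -55.068°.

latitude 31.873°, longitude -55.068°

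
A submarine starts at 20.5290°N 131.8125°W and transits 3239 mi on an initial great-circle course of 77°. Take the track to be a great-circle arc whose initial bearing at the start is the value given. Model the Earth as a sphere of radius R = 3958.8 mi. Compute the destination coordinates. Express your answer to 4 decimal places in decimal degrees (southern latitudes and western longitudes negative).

The arc subtends δ = 3239/3958.8 = 0.818177 rad at the centre.
With φ₁ = 20.5290° = 0.358299 rad and θ = 77° = 1.343904 rad:
Applying the spherical law of cosines for sides, sin φ₂ = sin φ₁ cos δ + cos φ₁ sin δ cos θ = 0.393474, so φ₂ = 23.1709°.
Δλ = atan2( sin θ sin δ cos φ₁ , cos δ − sin φ₁ sin φ₂ ) = atan2(0.666029, 0.545569) = 0.884495 rad = 50.6779°.
Hence λ₂ = -131.8125° + 50.6779° = -81.1346°.

latitude 23.1709°, longitude -81.1346°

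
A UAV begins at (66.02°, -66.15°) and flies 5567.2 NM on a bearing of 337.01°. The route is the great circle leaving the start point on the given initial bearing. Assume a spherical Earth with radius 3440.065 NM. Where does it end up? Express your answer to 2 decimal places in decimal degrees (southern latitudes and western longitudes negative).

latitude 19.29°, longitude 138.26°

The arc subtends δ = 5567.2/3440.065 = 1.618342 rad at the centre.
With φ₁ = 66.02° = 1.152266 rad and θ = 337.01° = 5.881934 rad:
Applying the spherical law of cosines for sides, sin φ₂ = sin φ₁ cos δ + cos φ₁ sin δ cos θ = 0.330289, so φ₂ = 19.29°.
Then Δλ = atan2(-0.158555, -0.349308) = -2.715490 rad, from sin θ sin δ cos φ₁ over cos δ − sin φ₁ sin φ₂.
λ₂ = -66.15° + -155.59° = -221.74°, normalized to (−180°, 180°] → 138.26°.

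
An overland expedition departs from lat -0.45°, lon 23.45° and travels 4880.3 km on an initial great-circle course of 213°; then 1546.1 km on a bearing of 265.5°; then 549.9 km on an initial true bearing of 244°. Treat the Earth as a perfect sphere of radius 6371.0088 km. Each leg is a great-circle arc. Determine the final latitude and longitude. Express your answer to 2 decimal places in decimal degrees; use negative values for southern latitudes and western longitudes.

latitude -37.85°, longitude -27.17°

Apply the spherical direct solution leg by leg, carrying full precision between legs.
Leg 1: from (-0.45°, 23.45°), δ = 4880.3/6371.0088 = 0.766017 rad, θ = 213° → φ = -35.95°, λ = -4.35°.
Leg 2: from (-35.95°, -4.35°), δ = 1546.1/6371.0088 = 0.242677 rad, θ = 265.5° → φ = -35.81°, λ = -21.53°.
Leg 3: from (-35.81°, -21.53°), δ = 549.9/6371.0088 = 0.086313 rad, θ = 244° → φ = -37.85°, λ = -27.17°.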